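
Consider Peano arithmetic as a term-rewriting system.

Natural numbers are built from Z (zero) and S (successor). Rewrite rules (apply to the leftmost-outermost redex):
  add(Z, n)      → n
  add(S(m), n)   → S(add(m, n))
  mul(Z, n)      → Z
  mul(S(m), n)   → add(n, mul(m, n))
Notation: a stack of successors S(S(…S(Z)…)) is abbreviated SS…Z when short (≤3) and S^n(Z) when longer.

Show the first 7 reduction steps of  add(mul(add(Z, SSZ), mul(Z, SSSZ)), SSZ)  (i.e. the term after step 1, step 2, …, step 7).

Answer: after 7 steps: add(mul(Z, mul(Z, SSSZ)), SSZ)

Derivation:
  start: add(mul(add(Z, SSZ), mul(Z, SSSZ)), SSZ)
  →1  add(mul(SSZ, mul(Z, SSSZ)), SSZ)
  →2  add(add(mul(Z, SSSZ), mul(SZ, mul(Z, SSSZ))), SSZ)
  →3  add(add(Z, mul(SZ, mul(Z, SSSZ))), SSZ)
  →4  add(mul(SZ, mul(Z, SSSZ)), SSZ)
  →5  add(add(mul(Z, SSSZ), mul(Z, mul(Z, SSSZ))), SSZ)
  →6  add(add(Z, mul(Z, mul(Z, SSSZ))), SSZ)
  →7  add(mul(Z, mul(Z, SSSZ)), SSZ)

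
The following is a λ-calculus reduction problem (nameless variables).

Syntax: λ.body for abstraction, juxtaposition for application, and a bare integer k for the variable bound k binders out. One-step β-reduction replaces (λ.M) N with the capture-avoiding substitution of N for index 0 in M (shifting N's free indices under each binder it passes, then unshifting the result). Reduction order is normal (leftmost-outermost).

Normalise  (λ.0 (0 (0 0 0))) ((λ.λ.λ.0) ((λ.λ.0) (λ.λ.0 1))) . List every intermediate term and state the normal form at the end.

Answer: normal form = λ.0  (in 3 steps)

Derivation:
  start: (λ.0 (0 (0 0 0))) ((λ.λ.λ.0) ((λ.λ.0) (λ.λ.0 1)))
  step 1: (λ.λ.λ.0) ((λ.λ.0) (λ.λ.0 1)) ((λ.λ.λ.0) ((λ.λ.0) (λ.λ.0 1)) ((λ.λ.λ.0) ((λ.λ.0) (λ.λ.0 1)) ((λ.λ.λ.0) ((λ.λ.0) (λ.λ.0 1))) ((λ.λ.λ.0) ((λ.λ.0) (λ.λ.0 1)))))
  step 2: (λ.λ.0) ((λ.λ.λ.0) ((λ.λ.0) (λ.λ.0 1)) ((λ.λ.λ.0) ((λ.λ.0) (λ.λ.0 1)) ((λ.λ.λ.0) ((λ.λ.0) (λ.λ.0 1))) ((λ.λ.λ.0) ((λ.λ.0) (λ.λ.0 1)))))
  step 3: λ.0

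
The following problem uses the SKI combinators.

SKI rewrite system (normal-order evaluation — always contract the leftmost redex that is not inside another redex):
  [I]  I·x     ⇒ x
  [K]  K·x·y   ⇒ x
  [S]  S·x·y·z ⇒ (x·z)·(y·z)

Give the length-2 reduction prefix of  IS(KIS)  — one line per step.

  start: IS(KIS)
  [1] S(KIS)
  [2] SI

Answer: after 2 steps: SI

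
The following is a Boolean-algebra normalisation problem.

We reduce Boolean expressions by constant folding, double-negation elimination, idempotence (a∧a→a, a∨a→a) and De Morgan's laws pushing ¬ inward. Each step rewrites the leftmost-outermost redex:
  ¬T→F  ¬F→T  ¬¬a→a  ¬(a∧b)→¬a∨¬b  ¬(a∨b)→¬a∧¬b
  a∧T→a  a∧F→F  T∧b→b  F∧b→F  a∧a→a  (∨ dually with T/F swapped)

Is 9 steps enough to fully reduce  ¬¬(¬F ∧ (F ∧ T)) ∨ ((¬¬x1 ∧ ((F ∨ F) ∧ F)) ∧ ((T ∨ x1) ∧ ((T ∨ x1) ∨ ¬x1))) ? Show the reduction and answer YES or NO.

Answer: YES — reaches normal form F in 9 ≤ 9 steps

Working:
  start: ¬¬(¬F ∧ (F ∧ T)) ∨ ((¬¬x1 ∧ ((F ∨ F) ∧ F)) ∧ ((T ∨ x1) ∧ ((T ∨ x1) ∨ ¬x1)))
  [1] (¬F ∧ (F ∧ T)) ∨ ((¬¬x1 ∧ ((F ∨ F) ∧ F)) ∧ ((T ∨ x1) ∧ ((T ∨ x1) ∨ ¬x1)))
  [2] (T ∧ (F ∧ T)) ∨ ((¬¬x1 ∧ ((F ∨ F) ∧ F)) ∧ ((T ∨ x1) ∧ ((T ∨ x1) ∨ ¬x1)))
  [3] (F ∧ T) ∨ ((¬¬x1 ∧ ((F ∨ F) ∧ F)) ∧ ((T ∨ x1) ∧ ((T ∨ x1) ∨ ¬x1)))
  [4] F ∨ ((¬¬x1 ∧ ((F ∨ F) ∧ F)) ∧ ((T ∨ x1) ∧ ((T ∨ x1) ∨ ¬x1)))
  [5] (¬¬x1 ∧ ((F ∨ F) ∧ F)) ∧ ((T ∨ x1) ∧ ((T ∨ x1) ∨ ¬x1))
  [6] (x1 ∧ ((F ∨ F) ∧ F)) ∧ ((T ∨ x1) ∧ ((T ∨ x1) ∨ ¬x1))
  [7] (x1 ∧ F) ∧ ((T ∨ x1) ∧ ((T ∨ x1) ∨ ¬x1))
  [8] F ∧ ((T ∨ x1) ∧ ((T ∨ x1) ∨ ¬x1))
  [9] F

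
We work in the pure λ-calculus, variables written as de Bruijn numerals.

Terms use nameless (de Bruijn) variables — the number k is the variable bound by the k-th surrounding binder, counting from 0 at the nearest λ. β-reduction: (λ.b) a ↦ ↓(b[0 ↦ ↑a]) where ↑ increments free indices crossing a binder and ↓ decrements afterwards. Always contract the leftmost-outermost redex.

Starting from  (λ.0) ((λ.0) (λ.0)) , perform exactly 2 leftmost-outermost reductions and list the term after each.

Answer: after 2 steps: λ.0

Reduction:
  start: (λ.0) ((λ.0) (λ.0))
  step 1: (λ.0) (λ.0)
  step 2: λ.0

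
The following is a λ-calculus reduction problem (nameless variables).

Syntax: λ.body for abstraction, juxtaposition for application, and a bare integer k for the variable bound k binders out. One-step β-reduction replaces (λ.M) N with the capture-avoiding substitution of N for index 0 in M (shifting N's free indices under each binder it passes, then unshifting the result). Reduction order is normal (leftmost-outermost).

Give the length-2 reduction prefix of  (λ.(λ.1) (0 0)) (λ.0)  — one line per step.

  start: (λ.(λ.1) (0 0)) (λ.0)
  [1] (λ.λ.0) ((λ.0) (λ.0))
  [2] λ.0

Answer: after 2 steps: λ.0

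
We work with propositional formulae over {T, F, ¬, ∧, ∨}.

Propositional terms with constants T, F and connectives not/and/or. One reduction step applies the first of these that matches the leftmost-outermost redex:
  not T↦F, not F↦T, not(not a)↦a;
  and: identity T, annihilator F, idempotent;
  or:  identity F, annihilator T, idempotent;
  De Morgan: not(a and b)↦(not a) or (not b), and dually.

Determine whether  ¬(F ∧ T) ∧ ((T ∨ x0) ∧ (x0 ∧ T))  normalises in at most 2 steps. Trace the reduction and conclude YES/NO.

  start: ¬(F ∧ T) ∧ ((T ∨ x0) ∧ (x0 ∧ T))
  →1  (¬F ∨ ¬T) ∧ ((T ∨ x0) ∧ (x0 ∧ T))
  →2  (T ∨ ¬T) ∧ ((T ∨ x0) ∧ (x0 ∧ T))

Answer: NO — after 2 steps the term is (T ∨ ¬T) ∧ ((T ∨ x0) ∧ (x0 ∧ T)), not yet normal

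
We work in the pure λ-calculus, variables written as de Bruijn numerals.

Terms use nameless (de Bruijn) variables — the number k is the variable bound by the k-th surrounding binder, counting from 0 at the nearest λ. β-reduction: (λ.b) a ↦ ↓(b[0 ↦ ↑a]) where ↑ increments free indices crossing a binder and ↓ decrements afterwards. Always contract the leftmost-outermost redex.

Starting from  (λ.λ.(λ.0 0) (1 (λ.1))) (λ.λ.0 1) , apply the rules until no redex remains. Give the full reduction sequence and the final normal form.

Answer: normal form = λ.0  (in 7 steps)

Derivation:
  start: (λ.λ.(λ.0 0) (1 (λ.1))) (λ.λ.0 1)
  →1  λ.(λ.0 0) ((λ.λ.0 1) (λ.1))
  →2  λ.(λ.λ.0 1) (λ.1) ((λ.λ.0 1) (λ.1))
  →3  λ.(λ.0 (λ.2)) ((λ.λ.0 1) (λ.1))
  →4  λ.(λ.λ.0 1) (λ.1) (λ.1)
  →5  λ.(λ.0 (λ.2)) (λ.1)
  →6  λ.(λ.1) (λ.1)
  →7  λ.0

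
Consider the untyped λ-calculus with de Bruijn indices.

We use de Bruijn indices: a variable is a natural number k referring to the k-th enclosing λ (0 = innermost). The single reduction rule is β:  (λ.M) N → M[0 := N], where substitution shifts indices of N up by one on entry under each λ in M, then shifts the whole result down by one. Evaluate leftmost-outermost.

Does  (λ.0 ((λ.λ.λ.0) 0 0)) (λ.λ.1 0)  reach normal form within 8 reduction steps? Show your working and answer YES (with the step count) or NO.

Answer: YES — reaches normal form λ.0 in 5 ≤ 8 steps

Derivation:
  start: (λ.0 ((λ.λ.λ.0) 0 0)) (λ.λ.1 0)
  step 1: (λ.λ.1 0) ((λ.λ.λ.0) (λ.λ.1 0) (λ.λ.1 0))
  step 2: λ.(λ.λ.λ.0) (λ.λ.1 0) (λ.λ.1 0) 0
  step 3: λ.(λ.λ.0) (λ.λ.1 0) 0
  step 4: λ.(λ.0) 0
  step 5: λ.0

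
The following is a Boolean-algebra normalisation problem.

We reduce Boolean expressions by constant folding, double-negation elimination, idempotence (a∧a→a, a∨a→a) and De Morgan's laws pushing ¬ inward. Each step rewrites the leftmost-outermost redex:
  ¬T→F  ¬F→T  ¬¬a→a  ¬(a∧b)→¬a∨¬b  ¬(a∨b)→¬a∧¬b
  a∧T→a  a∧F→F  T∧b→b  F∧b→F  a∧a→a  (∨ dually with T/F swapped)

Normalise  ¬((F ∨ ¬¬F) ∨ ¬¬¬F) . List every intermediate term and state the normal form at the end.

  start: ¬((F ∨ ¬¬F) ∨ ¬¬¬F)
  →1  ¬(F ∨ ¬¬F) ∧ ¬¬¬¬F
  →2  (¬F ∧ ¬¬¬F) ∧ ¬¬¬¬F
  →3  (T ∧ ¬¬¬F) ∧ ¬¬¬¬F
  →4  ¬¬¬F ∧ ¬¬¬¬F
  →5  ¬F ∧ ¬¬¬¬F
  →6  T ∧ ¬¬¬¬F
  →7  ¬¬¬¬F
  →8  ¬¬F
  →9  F

Answer: normal form = F  (in 9 steps)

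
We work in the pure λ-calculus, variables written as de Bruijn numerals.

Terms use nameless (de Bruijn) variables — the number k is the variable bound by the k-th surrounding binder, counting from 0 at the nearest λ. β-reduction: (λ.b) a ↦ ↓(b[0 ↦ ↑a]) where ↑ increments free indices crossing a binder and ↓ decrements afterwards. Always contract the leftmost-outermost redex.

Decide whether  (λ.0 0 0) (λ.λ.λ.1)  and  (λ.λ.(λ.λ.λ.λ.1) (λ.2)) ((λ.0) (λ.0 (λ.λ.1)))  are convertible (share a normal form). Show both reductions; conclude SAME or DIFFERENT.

Term A:
  start: (λ.0 0 0) (λ.λ.λ.1)
  step 1: (λ.λ.λ.1) (λ.λ.λ.1) (λ.λ.λ.1)
  step 2: (λ.λ.1) (λ.λ.λ.1)
  step 3: λ.λ.λ.λ.1

Term B:
  start: (λ.λ.(λ.λ.λ.λ.1) (λ.2)) ((λ.0) (λ.0 (λ.λ.1)))
  step 1: λ.(λ.λ.λ.λ.1) (λ.(λ.0) (λ.0 (λ.λ.1)))
  step 2: λ.λ.λ.λ.1

Answer: SAME — A ⇓ λ.λ.λ.λ.1, B ⇓ λ.λ.λ.λ.1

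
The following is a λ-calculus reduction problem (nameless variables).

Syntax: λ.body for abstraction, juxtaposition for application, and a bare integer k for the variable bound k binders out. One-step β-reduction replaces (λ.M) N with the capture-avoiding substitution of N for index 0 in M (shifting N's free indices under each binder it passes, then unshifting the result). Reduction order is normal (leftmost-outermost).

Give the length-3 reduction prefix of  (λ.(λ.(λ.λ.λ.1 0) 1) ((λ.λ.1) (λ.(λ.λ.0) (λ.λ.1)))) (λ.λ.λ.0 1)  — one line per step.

Answer: after 3 steps: λ.λ.1 0

Working:
  start: (λ.(λ.(λ.λ.λ.1 0) 1) ((λ.λ.1) (λ.(λ.λ.0) (λ.λ.1)))) (λ.λ.λ.0 1)
  →1  (λ.(λ.λ.λ.1 0) (λ.λ.λ.0 1)) ((λ.λ.1) (λ.(λ.λ.0) (λ.λ.1)))
  →2  (λ.λ.λ.1 0) (λ.λ.λ.0 1)
  →3  λ.λ.1 0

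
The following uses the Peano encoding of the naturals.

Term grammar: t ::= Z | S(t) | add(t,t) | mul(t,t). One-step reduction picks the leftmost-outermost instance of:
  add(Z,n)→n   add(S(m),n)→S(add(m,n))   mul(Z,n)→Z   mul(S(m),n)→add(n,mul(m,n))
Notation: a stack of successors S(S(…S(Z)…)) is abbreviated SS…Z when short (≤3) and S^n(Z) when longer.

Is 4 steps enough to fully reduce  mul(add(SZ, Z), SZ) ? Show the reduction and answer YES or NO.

  start: mul(add(SZ, Z), SZ)
  step 1: mul(S(add(Z, Z)), SZ)
  step 2: add(SZ, mul(add(Z, Z), SZ))
  step 3: S(add(Z, mul(add(Z, Z), SZ)))
  step 4: S(mul(add(Z, Z), SZ))

Answer: NO — after 4 steps the term is S(mul(add(Z, Z), SZ)), not yet normal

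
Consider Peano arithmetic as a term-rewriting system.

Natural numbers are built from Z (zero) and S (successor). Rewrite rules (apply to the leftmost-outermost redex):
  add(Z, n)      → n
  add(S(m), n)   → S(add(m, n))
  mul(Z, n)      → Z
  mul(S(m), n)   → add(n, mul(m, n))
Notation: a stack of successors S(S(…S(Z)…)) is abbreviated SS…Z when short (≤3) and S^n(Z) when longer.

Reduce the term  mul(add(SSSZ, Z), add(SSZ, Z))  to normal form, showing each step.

  start: mul(add(SSSZ, Z), add(SSZ, Z))
  [1] mul(S(add(SSZ, Z)), add(SSZ, Z))
  [2] add(add(SSZ, Z), mul(add(SSZ, Z), add(SSZ, Z)))
  [3] add(S(add(SZ, Z)), mul(add(SSZ, Z), add(SSZ, Z)))
  [4] S(add(add(SZ, Z), mul(add(SSZ, Z), add(SSZ, Z))))
  [5] S(add(S(add(Z, Z)), mul(add(SSZ, Z), add(SSZ, Z))))
  [6] S(S(add(add(Z, Z), mul(add(SSZ, Z), add(SSZ, Z)))))
  [7] S(S(add(Z, mul(add(SSZ, Z), add(SSZ, Z)))))
  [8] S(S(mul(add(SSZ, Z), add(SSZ, Z))))
  [9] S(S(mul(S(add(SZ, Z)), add(SSZ, Z))))
  [10] S(S(add(add(SSZ, Z), mul(add(SZ, Z), add(SSZ, Z)))))
  [11] S(S(add(S(add(SZ, Z)), mul(add(SZ, Z), add(SSZ, Z)))))
  [12] S(S(S(add(add(SZ, Z), mul(add(SZ, Z), add(SSZ, Z))))))
  [13] S(S(S(add(S(add(Z, Z)), mul(add(SZ, Z), add(SSZ, Z))))))
  [14] S(S(S(S(add(add(Z, Z), mul(add(SZ, Z), add(SSZ, Z)))))))
  [15] S(S(S(S(add(Z, mul(add(SZ, Z), add(SSZ, Z)))))))
  [16] S(S(S(S(mul(add(SZ, Z), add(SSZ, Z))))))
  [17] S(S(S(S(mul(S(add(Z, Z)), add(SSZ, Z))))))
  [18] S(S(S(S(add(add(SSZ, Z), mul(add(Z, Z), add(SSZ, Z)))))))
  [19] S(S(S(S(add(S(add(SZ, Z)), mul(add(Z, Z), add(SSZ, Z)))))))
  [20] S(S(S(S(S(add(add(SZ, Z), mul(add(Z, Z), add(SSZ, Z))))))))
  [21] S(S(S(S(S(add(S(add(Z, Z)), mul(add(Z, Z), add(SSZ, Z))))))))
  [22] S(S(S(S(S(S(add(add(Z, Z), mul(add(Z, Z), add(SSZ, Z)))))))))
  [23] S(S(S(S(S(S(add(Z, mul(add(Z, Z), add(SSZ, Z)))))))))
  [24] S(S(S(S(S(S(mul(add(Z, Z), add(SSZ, Z))))))))
  [25] S(S(S(S(S(S(mul(Z, add(SSZ, Z))))))))
  [26] S^6(Z)

Answer: normal form = S^6(Z)  (in 26 steps)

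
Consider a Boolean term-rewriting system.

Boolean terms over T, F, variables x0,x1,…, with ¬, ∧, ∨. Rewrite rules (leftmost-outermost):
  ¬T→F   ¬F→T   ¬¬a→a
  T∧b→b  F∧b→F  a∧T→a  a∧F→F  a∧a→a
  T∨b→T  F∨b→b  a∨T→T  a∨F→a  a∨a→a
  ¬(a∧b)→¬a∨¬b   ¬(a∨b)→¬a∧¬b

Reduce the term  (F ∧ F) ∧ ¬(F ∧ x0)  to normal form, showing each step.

Answer: normal form = F  (in 2 steps)

Reduction:
  start: (F ∧ F) ∧ ¬(F ∧ x0)
  [1] F ∧ ¬(F ∧ x0)
  [2] F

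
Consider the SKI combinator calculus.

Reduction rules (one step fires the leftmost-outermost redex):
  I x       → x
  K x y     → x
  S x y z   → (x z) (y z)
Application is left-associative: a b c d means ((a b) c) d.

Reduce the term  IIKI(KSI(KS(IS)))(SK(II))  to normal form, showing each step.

Answer: normal form = SKI  (in 5 steps)

Working:
  start: IIKI(KSI(KS(IS)))(SK(II))
  [1] IKI(KSI(KS(IS)))(SK(II))
  [2] KI(KSI(KS(IS)))(SK(II))
  [3] I(SK(II))
  [4] SK(II)
  [5] SKI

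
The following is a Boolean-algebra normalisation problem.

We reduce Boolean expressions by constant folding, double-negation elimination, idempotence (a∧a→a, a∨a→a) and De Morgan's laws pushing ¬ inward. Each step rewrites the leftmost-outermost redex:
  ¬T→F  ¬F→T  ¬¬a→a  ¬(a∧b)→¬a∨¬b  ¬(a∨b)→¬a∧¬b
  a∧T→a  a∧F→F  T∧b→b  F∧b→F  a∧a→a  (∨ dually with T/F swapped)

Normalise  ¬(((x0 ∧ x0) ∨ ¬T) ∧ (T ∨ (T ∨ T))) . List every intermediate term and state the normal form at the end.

Answer: normal form = ¬x0  (in 10 steps)

Reduction:
  start: ¬(((x0 ∧ x0) ∨ ¬T) ∧ (T ∨ (T ∨ T)))
  step 1: ¬((x0 ∧ x0) ∨ ¬T) ∨ ¬(T ∨ (T ∨ T))
  step 2: (¬(x0 ∧ x0) ∧ ¬¬T) ∨ ¬(T ∨ (T ∨ T))
  step 3: ((¬x0 ∨ ¬x0) ∧ ¬¬T) ∨ ¬(T ∨ (T ∨ T))
  step 4: (¬x0 ∧ ¬¬T) ∨ ¬(T ∨ (T ∨ T))
  step 5: (¬x0 ∧ T) ∨ ¬(T ∨ (T ∨ T))
  step 6: ¬x0 ∨ ¬(T ∨ (T ∨ T))
  step 7: ¬x0 ∨ (¬T ∧ ¬(T ∨ T))
  step 8: ¬x0 ∨ (F ∧ ¬(T ∨ T))
  step 9: ¬x0 ∨ F
  step 10: ¬x0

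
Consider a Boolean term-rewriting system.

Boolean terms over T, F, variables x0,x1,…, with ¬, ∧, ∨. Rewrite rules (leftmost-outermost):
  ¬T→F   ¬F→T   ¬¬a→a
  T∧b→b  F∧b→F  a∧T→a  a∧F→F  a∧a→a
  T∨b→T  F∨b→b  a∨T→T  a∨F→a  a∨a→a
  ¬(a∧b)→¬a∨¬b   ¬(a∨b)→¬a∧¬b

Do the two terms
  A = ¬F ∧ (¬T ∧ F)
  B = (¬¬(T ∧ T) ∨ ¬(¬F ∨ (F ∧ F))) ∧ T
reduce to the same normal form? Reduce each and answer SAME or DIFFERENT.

Answer: DIFFERENT — A ⇓ F, B ⇓ T

Working:
Term A:
  start: ¬F ∧ (¬T ∧ F)
  →1  T ∧ (¬T ∧ F)
  →2  ¬T ∧ F
  →3  F

Term B:
  start: (¬¬(T ∧ T) ∨ ¬(¬F ∨ (F ∧ F))) ∧ T
  →1  ¬¬(T ∧ T) ∨ ¬(¬F ∨ (F ∧ F))
  →2  (T ∧ T) ∨ ¬(¬F ∨ (F ∧ F))
  →3  T ∨ ¬(¬F ∨ (F ∧ F))
  →4  T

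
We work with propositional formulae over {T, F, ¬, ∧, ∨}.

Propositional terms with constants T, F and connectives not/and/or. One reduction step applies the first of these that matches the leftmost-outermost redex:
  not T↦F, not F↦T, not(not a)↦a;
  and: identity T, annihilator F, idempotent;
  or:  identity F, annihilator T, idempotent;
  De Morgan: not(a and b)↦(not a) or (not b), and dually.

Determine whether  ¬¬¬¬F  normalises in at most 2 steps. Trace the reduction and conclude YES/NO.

  start: ¬¬¬¬F
  →1  ¬¬F
  →2  F

Answer: YES — reaches normal form F in 2 ≤ 2 steps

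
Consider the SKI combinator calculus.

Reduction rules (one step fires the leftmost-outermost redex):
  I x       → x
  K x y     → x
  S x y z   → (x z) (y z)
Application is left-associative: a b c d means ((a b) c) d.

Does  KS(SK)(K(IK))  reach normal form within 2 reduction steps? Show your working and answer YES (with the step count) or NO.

Answer: YES — reaches normal form S(KK) in 2 ≤ 2 steps

Reduction:
  start: KS(SK)(K(IK))
  step 1: S(K(IK))
  step 2: S(KK)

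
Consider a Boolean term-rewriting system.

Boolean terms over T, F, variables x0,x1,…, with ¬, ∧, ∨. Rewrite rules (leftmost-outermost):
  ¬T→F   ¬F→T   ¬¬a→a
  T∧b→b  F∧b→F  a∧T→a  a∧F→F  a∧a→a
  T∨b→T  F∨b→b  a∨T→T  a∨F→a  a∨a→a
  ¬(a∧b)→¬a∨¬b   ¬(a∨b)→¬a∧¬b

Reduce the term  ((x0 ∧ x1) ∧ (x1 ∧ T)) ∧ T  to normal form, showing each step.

  start: ((x0 ∧ x1) ∧ (x1 ∧ T)) ∧ T
  [1] (x0 ∧ x1) ∧ (x1 ∧ T)
  [2] (x0 ∧ x1) ∧ x1

Answer: normal form = (x0 ∧ x1) ∧ x1  (in 2 steps)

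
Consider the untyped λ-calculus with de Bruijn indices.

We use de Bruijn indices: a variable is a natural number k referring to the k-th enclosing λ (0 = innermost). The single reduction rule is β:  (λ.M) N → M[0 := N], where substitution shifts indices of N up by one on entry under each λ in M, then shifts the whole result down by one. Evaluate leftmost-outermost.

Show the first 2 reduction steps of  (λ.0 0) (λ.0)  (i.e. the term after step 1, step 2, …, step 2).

Answer: after 2 steps: λ.0

Working:
  start: (λ.0 0) (λ.0)
  [1] (λ.0) (λ.0)
  [2] λ.0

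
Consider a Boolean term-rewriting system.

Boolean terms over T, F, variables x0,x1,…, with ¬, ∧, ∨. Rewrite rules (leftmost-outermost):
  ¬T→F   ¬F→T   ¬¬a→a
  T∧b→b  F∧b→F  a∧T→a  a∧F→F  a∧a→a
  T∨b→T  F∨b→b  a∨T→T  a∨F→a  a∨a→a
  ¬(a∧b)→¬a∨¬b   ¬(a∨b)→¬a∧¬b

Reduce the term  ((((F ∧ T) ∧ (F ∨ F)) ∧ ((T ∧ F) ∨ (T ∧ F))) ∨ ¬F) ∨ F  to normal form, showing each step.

Answer: normal form = T  (in 6 steps)

Working:
  start: ((((F ∧ T) ∧ (F ∨ F)) ∧ ((T ∧ F) ∨ (T ∧ F))) ∨ ¬F) ∨ F
  →1  (((F ∧ T) ∧ (F ∨ F)) ∧ ((T ∧ F) ∨ (T ∧ F))) ∨ ¬F
  →2  ((F ∧ (F ∨ F)) ∧ ((T ∧ F) ∨ (T ∧ F))) ∨ ¬F
  →3  (F ∧ ((T ∧ F) ∨ (T ∧ F))) ∨ ¬F
  →4  F ∨ ¬F
  →5  ¬F
  →6  T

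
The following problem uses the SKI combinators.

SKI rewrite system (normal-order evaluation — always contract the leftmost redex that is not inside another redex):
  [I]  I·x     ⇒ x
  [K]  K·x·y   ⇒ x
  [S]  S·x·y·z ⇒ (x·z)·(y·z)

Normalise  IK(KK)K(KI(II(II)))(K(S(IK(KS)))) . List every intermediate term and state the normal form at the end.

Answer: normal form = K(K(S(K(KS))))  (in 4 steps)

Derivation:
  start: IK(KK)K(KI(II(II)))(K(S(IK(KS))))
  step 1: K(KK)K(KI(II(II)))(K(S(IK(KS))))
  step 2: KK(KI(II(II)))(K(S(IK(KS))))
  step 3: K(K(S(IK(KS))))
  step 4: K(K(S(K(KS))))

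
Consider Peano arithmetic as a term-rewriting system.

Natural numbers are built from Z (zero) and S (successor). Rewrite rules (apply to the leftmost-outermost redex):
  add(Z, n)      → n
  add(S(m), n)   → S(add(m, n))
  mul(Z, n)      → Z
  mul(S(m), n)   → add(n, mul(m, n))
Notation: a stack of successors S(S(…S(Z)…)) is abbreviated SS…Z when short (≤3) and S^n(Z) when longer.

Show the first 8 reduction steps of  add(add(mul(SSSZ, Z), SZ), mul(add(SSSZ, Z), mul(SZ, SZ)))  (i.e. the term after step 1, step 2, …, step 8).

Answer: after 8 steps: add(SZ, mul(add(SSSZ, Z), mul(SZ, SZ)))

Reduction:
  start: add(add(mul(SSSZ, Z), SZ), mul(add(SSSZ, Z), mul(SZ, SZ)))
  step 1: add(add(add(Z, mul(SSZ, Z)), SZ), mul(add(SSSZ, Z), mul(SZ, SZ)))
  step 2: add(add(mul(SSZ, Z), SZ), mul(add(SSSZ, Z), mul(SZ, SZ)))
  step 3: add(add(add(Z, mul(SZ, Z)), SZ), mul(add(SSSZ, Z), mul(SZ, SZ)))
  step 4: add(add(mul(SZ, Z), SZ), mul(add(SSSZ, Z), mul(SZ, SZ)))
  step 5: add(add(add(Z, mul(Z, Z)), SZ), mul(add(SSSZ, Z), mul(SZ, SZ)))
  step 6: add(add(mul(Z, Z), SZ), mul(add(SSSZ, Z), mul(SZ, SZ)))
  step 7: add(add(Z, SZ), mul(add(SSSZ, Z), mul(SZ, SZ)))
  step 8: add(SZ, mul(add(SSSZ, Z), mul(SZ, SZ)))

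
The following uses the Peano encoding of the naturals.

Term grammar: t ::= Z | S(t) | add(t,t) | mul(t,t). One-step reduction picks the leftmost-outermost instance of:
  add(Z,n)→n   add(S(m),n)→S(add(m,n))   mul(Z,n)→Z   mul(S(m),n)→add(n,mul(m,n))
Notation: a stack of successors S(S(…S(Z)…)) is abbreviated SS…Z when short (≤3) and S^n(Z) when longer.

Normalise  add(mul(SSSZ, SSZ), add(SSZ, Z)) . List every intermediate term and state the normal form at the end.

Answer: normal form = S^8(Z)  (in 23 steps)

Working:
  start: add(mul(SSSZ, SSZ), add(SSZ, Z))
  step 1: add(add(SSZ, mul(SSZ, SSZ)), add(SSZ, Z))
  step 2: add(S(add(SZ, mul(SSZ, SSZ))), add(SSZ, Z))
  step 3: S(add(add(SZ, mul(SSZ, SSZ)), add(SSZ, Z)))
  step 4: S(add(S(add(Z, mul(SSZ, SSZ))), add(SSZ, Z)))
  step 5: S(S(add(add(Z, mul(SSZ, SSZ)), add(SSZ, Z))))
  step 6: S(S(add(mul(SSZ, SSZ), add(SSZ, Z))))
  step 7: S(S(add(add(SSZ, mul(SZ, SSZ)), add(SSZ, Z))))
  step 8: S(S(add(S(add(SZ, mul(SZ, SSZ))), add(SSZ, Z))))
  step 9: S(S(S(add(add(SZ, mul(SZ, SSZ)), add(SSZ, Z)))))
  step 10: S(S(S(add(S(add(Z, mul(SZ, SSZ))), add(SSZ, Z)))))
  step 11: S(S(S(S(add(add(Z, mul(SZ, SSZ)), add(SSZ, Z))))))
  step 12: S(S(S(S(add(mul(SZ, SSZ), add(SSZ, Z))))))
  step 13: S(S(S(S(add(add(SSZ, mul(Z, SSZ)), add(SSZ, Z))))))
  step 14: S(S(S(S(add(S(add(SZ, mul(Z, SSZ))), add(SSZ, Z))))))
  step 15: S(S(S(S(S(add(add(SZ, mul(Z, SSZ)), add(SSZ, Z)))))))
  step 16: S(S(S(S(S(add(S(add(Z, mul(Z, SSZ))), add(SSZ, Z)))))))
  step 17: S(S(S(S(S(S(add(add(Z, mul(Z, SSZ)), add(SSZ, Z))))))))
  step 18: S(S(S(S(S(S(add(mul(Z, SSZ), add(SSZ, Z))))))))
  step 19: S(S(S(S(S(S(add(Z, add(SSZ, Z))))))))
  step 20: S(S(S(S(S(S(add(SSZ, Z)))))))
  step 21: S(S(S(S(S(S(S(add(SZ, Z))))))))
  step 22: S(S(S(S(S(S(S(S(add(Z, Z)))))))))
  step 23: S^8(Z)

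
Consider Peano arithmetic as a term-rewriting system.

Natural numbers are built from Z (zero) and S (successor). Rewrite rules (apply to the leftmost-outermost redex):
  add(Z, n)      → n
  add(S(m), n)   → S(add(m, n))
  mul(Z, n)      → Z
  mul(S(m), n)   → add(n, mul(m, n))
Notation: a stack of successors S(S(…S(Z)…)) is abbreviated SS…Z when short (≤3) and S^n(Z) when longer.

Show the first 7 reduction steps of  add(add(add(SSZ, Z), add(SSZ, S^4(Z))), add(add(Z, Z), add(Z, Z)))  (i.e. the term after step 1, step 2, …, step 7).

Answer: after 7 steps: S(S(add(add(Z, add(SSZ, S^4(Z))), add(add(Z, Z), add(Z, Z)))))

Reduction:
  start: add(add(add(SSZ, Z), add(SSZ, S^4(Z))), add(add(Z, Z), add(Z, Z)))
  →1  add(add(S(add(SZ, Z)), add(SSZ, S^4(Z))), add(add(Z, Z), add(Z, Z)))
  →2  add(S(add(add(SZ, Z), add(SSZ, S^4(Z)))), add(add(Z, Z), add(Z, Z)))
  →3  S(add(add(add(SZ, Z), add(SSZ, S^4(Z))), add(add(Z, Z), add(Z, Z))))
  →4  S(add(add(S(add(Z, Z)), add(SSZ, S^4(Z))), add(add(Z, Z), add(Z, Z))))
  →5  S(add(S(add(add(Z, Z), add(SSZ, S^4(Z)))), add(add(Z, Z), add(Z, Z))))
  →6  S(S(add(add(add(Z, Z), add(SSZ, S^4(Z))), add(add(Z, Z), add(Z, Z)))))
  →7  S(S(add(add(Z, add(SSZ, S^4(Z))), add(add(Z, Z), add(Z, Z)))))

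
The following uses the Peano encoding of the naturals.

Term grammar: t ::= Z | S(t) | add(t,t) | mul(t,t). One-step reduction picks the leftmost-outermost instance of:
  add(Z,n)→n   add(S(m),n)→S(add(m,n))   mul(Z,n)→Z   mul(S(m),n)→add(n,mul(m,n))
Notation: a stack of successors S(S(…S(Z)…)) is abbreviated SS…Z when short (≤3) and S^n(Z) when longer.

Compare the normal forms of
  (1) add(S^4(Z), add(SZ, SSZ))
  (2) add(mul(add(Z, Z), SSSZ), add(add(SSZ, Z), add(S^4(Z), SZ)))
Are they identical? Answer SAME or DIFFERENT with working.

Answer: SAME — A ⇓ S^7(Z), B ⇓ S^7(Z)

Working:
Term A:
  start: add(S^4(Z), add(SZ, SSZ))
  →1  S(add(SSSZ, add(SZ, SSZ)))
  →2  S(S(add(SSZ, add(SZ, SSZ))))
  →3  S(S(S(add(SZ, add(SZ, SSZ)))))
  →4  S(S(S(S(add(Z, add(SZ, SSZ))))))
  →5  S(S(S(S(add(SZ, SSZ)))))
  →6  S(S(S(S(S(add(Z, SSZ))))))
  →7  S^7(Z)

Term B:
  start: add(mul(add(Z, Z), SSSZ), add(add(SSZ, Z), add(S^4(Z), SZ)))
  →1  add(mul(Z, SSSZ), add(add(SSZ, Z), add(S^4(Z), SZ)))
  →2  add(Z, add(add(SSZ, Z), add(S^4(Z), SZ)))
  →3  add(add(SSZ, Z), add(S^4(Z), SZ))
  →4  add(S(add(SZ, Z)), add(S^4(Z), SZ))
  →5  S(add(add(SZ, Z), add(S^4(Z), SZ)))
  →6  S(add(S(add(Z, Z)), add(S^4(Z), SZ)))
  →7  S(S(add(add(Z, Z), add(S^4(Z), SZ))))
  →8  S(S(add(Z, add(S^4(Z), SZ))))
  →9  S(S(add(S^4(Z), SZ)))
  →10  S(S(S(add(SSSZ, SZ))))
  →11  S(S(S(S(add(SSZ, SZ)))))
  →12  S(S(S(S(S(add(SZ, SZ))))))
  →13  S(S(S(S(S(S(add(Z, SZ)))))))
  →14  S^7(Z)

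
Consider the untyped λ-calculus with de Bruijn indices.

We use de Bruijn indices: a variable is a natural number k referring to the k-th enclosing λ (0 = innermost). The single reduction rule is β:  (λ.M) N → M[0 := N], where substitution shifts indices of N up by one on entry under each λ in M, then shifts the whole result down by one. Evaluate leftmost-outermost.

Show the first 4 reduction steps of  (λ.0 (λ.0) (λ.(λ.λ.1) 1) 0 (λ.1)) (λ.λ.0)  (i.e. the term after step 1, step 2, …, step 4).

Answer: after 4 steps: (λ.λ.1) (λ.λ.0) (λ.λ.λ.0)

Reduction:
  start: (λ.0 (λ.0) (λ.(λ.λ.1) 1) 0 (λ.1)) (λ.λ.0)
  step 1: (λ.λ.0) (λ.0) (λ.(λ.λ.1) (λ.λ.0)) (λ.λ.0) (λ.λ.λ.0)
  step 2: (λ.0) (λ.(λ.λ.1) (λ.λ.0)) (λ.λ.0) (λ.λ.λ.0)
  step 3: (λ.(λ.λ.1) (λ.λ.0)) (λ.λ.0) (λ.λ.λ.0)
  step 4: (λ.λ.1) (λ.λ.0) (λ.λ.λ.0)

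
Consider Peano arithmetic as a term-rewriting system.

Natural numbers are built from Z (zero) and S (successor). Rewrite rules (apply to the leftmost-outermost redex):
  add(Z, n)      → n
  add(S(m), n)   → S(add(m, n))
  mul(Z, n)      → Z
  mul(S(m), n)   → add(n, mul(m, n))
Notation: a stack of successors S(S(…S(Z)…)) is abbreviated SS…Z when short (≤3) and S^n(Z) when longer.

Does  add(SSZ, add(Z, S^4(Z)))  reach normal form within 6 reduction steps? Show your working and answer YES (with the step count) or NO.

  start: add(SSZ, add(Z, S^4(Z)))
  [1] S(add(SZ, add(Z, S^4(Z))))
  [2] S(S(add(Z, add(Z, S^4(Z)))))
  [3] S(S(add(Z, S^4(Z))))
  [4] S^6(Z)

Answer: YES — reaches normal form S^6(Z) in 4 ≤ 6 steps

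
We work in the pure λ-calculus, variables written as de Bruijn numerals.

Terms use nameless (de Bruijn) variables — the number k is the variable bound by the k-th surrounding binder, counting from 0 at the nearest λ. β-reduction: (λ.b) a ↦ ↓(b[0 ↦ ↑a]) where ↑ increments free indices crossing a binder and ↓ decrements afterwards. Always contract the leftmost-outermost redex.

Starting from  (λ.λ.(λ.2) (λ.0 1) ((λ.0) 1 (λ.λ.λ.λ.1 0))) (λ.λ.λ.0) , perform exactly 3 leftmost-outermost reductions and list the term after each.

  start: (λ.λ.(λ.2) (λ.0 1) ((λ.0) 1 (λ.λ.λ.λ.1 0))) (λ.λ.λ.0)
  step 1: λ.(λ.λ.λ.λ.0) (λ.0 1) ((λ.0) (λ.λ.λ.0) (λ.λ.λ.λ.1 0))
  step 2: λ.(λ.λ.λ.0) ((λ.0) (λ.λ.λ.0) (λ.λ.λ.λ.1 0))
  step 3: λ.λ.λ.0

Answer: after 3 steps: λ.λ.λ.0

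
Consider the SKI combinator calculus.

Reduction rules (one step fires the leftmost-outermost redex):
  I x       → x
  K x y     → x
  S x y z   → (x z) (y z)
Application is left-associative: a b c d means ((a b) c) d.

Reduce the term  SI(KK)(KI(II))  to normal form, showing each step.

  start: SI(KK)(KI(II))
  [1] I(KI(II))(KK(KI(II)))
  [2] KI(II)(KK(KI(II)))
  [3] I(KK(KI(II)))
  [4] KK(KI(II))
  [5] K

Answer: normal form = K  (in 5 steps)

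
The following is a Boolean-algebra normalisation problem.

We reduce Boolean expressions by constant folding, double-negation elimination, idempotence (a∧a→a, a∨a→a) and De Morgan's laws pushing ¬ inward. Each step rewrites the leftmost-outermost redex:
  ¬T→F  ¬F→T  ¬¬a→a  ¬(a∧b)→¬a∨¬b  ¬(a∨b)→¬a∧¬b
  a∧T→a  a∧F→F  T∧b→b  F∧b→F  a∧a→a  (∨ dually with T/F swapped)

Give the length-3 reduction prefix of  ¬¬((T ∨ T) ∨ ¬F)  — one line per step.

  start: ¬¬((T ∨ T) ∨ ¬F)
  →1  (T ∨ T) ∨ ¬F
  →2  T ∨ ¬F
  →3  T

Answer: after 3 steps: T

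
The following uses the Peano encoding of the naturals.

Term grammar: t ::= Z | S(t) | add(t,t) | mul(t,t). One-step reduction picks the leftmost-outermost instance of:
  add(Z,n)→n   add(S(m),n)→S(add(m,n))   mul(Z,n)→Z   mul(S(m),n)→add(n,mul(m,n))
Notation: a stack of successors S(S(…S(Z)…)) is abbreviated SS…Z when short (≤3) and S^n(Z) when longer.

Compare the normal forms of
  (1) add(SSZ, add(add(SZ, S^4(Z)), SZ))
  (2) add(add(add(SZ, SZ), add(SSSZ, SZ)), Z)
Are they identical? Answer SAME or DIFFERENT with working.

Answer: DIFFERENT — A ⇓ S^8(Z), B ⇓ S^6(Z)

Derivation:
Term A:
  start: add(SSZ, add(add(SZ, S^4(Z)), SZ))
  [1] S(add(SZ, add(add(SZ, S^4(Z)), SZ)))
  [2] S(S(add(Z, add(add(SZ, S^4(Z)), SZ))))
  [3] S(S(add(add(SZ, S^4(Z)), SZ)))
  [4] S(S(add(S(add(Z, S^4(Z))), SZ)))
  [5] S(S(S(add(add(Z, S^4(Z)), SZ))))
  [6] S(S(S(add(S^4(Z), SZ))))
  [7] S(S(S(S(add(SSSZ, SZ)))))
  [8] S(S(S(S(S(add(SSZ, SZ))))))
  [9] S(S(S(S(S(S(add(SZ, SZ)))))))
  [10] S(S(S(S(S(S(S(add(Z, SZ))))))))
  [11] S^8(Z)

Term B:
  start: add(add(add(SZ, SZ), add(SSSZ, SZ)), Z)
  [1] add(add(S(add(Z, SZ)), add(SSSZ, SZ)), Z)
  [2] add(S(add(add(Z, SZ), add(SSSZ, SZ))), Z)
  [3] S(add(add(add(Z, SZ), add(SSSZ, SZ)), Z))
  [4] S(add(add(SZ, add(SSSZ, SZ)), Z))
  [5] S(add(S(add(Z, add(SSSZ, SZ))), Z))
  [6] S(S(add(add(Z, add(SSSZ, SZ)), Z)))
  [7] S(S(add(add(SSSZ, SZ), Z)))
  [8] S(S(add(S(add(SSZ, SZ)), Z)))
  [9] S(S(S(add(add(SSZ, SZ), Z))))
  [10] S(S(S(add(S(add(SZ, SZ)), Z))))
  [11] S(S(S(S(add(add(SZ, SZ), Z)))))
  [12] S(S(S(S(add(S(add(Z, SZ)), Z)))))
  [13] S(S(S(S(S(add(add(Z, SZ), Z))))))
  [14] S(S(S(S(S(add(SZ, Z))))))
  [15] S(S(S(S(S(S(add(Z, Z)))))))
  [16] S^6(Z)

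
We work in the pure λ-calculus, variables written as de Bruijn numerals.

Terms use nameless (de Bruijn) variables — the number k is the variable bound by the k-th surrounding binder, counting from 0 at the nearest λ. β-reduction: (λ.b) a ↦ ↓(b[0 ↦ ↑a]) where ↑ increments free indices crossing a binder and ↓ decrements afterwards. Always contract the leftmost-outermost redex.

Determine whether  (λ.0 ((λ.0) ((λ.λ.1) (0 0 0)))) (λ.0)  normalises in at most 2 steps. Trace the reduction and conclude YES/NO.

  start: (λ.0 ((λ.0) ((λ.λ.1) (0 0 0)))) (λ.0)
  [1] (λ.0) ((λ.0) ((λ.λ.1) ((λ.0) (λ.0) (λ.0))))
  [2] (λ.0) ((λ.λ.1) ((λ.0) (λ.0) (λ.0)))

Answer: NO — after 2 steps the term is (λ.0) ((λ.λ.1) ((λ.0) (λ.0) (λ.0))), not yet normal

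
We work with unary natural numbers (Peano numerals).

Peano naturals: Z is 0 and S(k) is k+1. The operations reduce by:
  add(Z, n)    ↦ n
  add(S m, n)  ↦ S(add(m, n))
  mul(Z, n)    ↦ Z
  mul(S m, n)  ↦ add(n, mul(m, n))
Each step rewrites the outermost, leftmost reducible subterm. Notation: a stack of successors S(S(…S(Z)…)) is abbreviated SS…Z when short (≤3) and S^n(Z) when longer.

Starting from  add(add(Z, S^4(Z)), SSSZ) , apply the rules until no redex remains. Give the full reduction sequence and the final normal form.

  start: add(add(Z, S^4(Z)), SSSZ)
  →1  add(S^4(Z), SSSZ)
  →2  S(add(SSSZ, SSSZ))
  →3  S(S(add(SSZ, SSSZ)))
  →4  S(S(S(add(SZ, SSSZ))))
  →5  S(S(S(S(add(Z, SSSZ)))))
  →6  S^7(Z)

Answer: normal form = S^7(Z)  (in 6 steps)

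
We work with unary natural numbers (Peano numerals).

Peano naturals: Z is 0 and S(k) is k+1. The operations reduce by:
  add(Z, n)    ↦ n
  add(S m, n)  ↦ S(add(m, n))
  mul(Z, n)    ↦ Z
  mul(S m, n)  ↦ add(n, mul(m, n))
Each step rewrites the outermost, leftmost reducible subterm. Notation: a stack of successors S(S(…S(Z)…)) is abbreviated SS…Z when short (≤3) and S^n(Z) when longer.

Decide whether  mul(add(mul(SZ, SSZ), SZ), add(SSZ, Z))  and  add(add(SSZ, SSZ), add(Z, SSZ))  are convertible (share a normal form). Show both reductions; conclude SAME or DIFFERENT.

Answer: SAME — A ⇓ S^6(Z), B ⇓ S^6(Z)

Reduction:
Term A:
  start: mul(add(mul(SZ, SSZ), SZ), add(SSZ, Z))
  [1] mul(add(add(SSZ, mul(Z, SSZ)), SZ), add(SSZ, Z))
  [2] mul(add(S(add(SZ, mul(Z, SSZ))), SZ), add(SSZ, Z))
  [3] mul(S(add(add(SZ, mul(Z, SSZ)), SZ)), add(SSZ, Z))
  [4] add(add(SSZ, Z), mul(add(add(SZ, mul(Z, SSZ)), SZ), add(SSZ, Z)))
  [5] add(S(add(SZ, Z)), mul(add(add(SZ, mul(Z, SSZ)), SZ), add(SSZ, Z)))
  [6] S(add(add(SZ, Z), mul(add(add(SZ, mul(Z, SSZ)), SZ), add(SSZ, Z))))
  [7] S(add(S(add(Z, Z)), mul(add(add(SZ, mul(Z, SSZ)), SZ), add(SSZ, Z))))
  [8] S(S(add(add(Z, Z), mul(add(add(SZ, mul(Z, SSZ)), SZ), add(SSZ, Z)))))
  [9] S(S(add(Z, mul(add(add(SZ, mul(Z, SSZ)), SZ), add(SSZ, Z)))))
  [10] S(S(mul(add(add(SZ, mul(Z, SSZ)), SZ), add(SSZ, Z))))
  [11] S(S(mul(add(S(add(Z, mul(Z, SSZ))), SZ), add(SSZ, Z))))
  [12] S(S(mul(S(add(add(Z, mul(Z, SSZ)), SZ)), add(SSZ, Z))))
  [13] S(S(add(add(SSZ, Z), mul(add(add(Z, mul(Z, SSZ)), SZ), add(SSZ, Z)))))
  [14] S(S(add(S(add(SZ, Z)), mul(add(add(Z, mul(Z, SSZ)), SZ), add(SSZ, Z)))))
  [15] S(S(S(add(add(SZ, Z), mul(add(add(Z, mul(Z, SSZ)), SZ), add(SSZ, Z))))))
  [16] S(S(S(add(S(add(Z, Z)), mul(add(add(Z, mul(Z, SSZ)), SZ), add(SSZ, Z))))))
  [17] S(S(S(S(add(add(Z, Z), mul(add(add(Z, mul(Z, SSZ)), SZ), add(SSZ, Z)))))))
  [18] S(S(S(S(add(Z, mul(add(add(Z, mul(Z, SSZ)), SZ), add(SSZ, Z)))))))
  [19] S(S(S(S(mul(add(add(Z, mul(Z, SSZ)), SZ), add(SSZ, Z))))))
  [20] S(S(S(S(mul(add(mul(Z, SSZ), SZ), add(SSZ, Z))))))
  [21] S(S(S(S(mul(add(Z, SZ), add(SSZ, Z))))))
  [22] S(S(S(S(mul(SZ, add(SSZ, Z))))))
  [23] S(S(S(S(add(add(SSZ, Z), mul(Z, add(SSZ, Z)))))))
  [24] S(S(S(S(add(S(add(SZ, Z)), mul(Z, add(SSZ, Z)))))))
  [25] S(S(S(S(S(add(add(SZ, Z), mul(Z, add(SSZ, Z))))))))
  [26] S(S(S(S(S(add(S(add(Z, Z)), mul(Z, add(SSZ, Z))))))))
  [27] S(S(S(S(S(S(add(add(Z, Z), mul(Z, add(SSZ, Z)))))))))
  [28] S(S(S(S(S(S(add(Z, mul(Z, add(SSZ, Z)))))))))
  [29] S(S(S(S(S(S(mul(Z, add(SSZ, Z))))))))
  [30] S^6(Z)

Term B:
  start: add(add(SSZ, SSZ), add(Z, SSZ))
  [1] add(S(add(SZ, SSZ)), add(Z, SSZ))
  [2] S(add(add(SZ, SSZ), add(Z, SSZ)))
  [3] S(add(S(add(Z, SSZ)), add(Z, SSZ)))
  [4] S(S(add(add(Z, SSZ), add(Z, SSZ))))
  [5] S(S(add(SSZ, add(Z, SSZ))))
  [6] S(S(S(add(SZ, add(Z, SSZ)))))
  [7] S(S(S(S(add(Z, add(Z, SSZ))))))
  [8] S(S(S(S(add(Z, SSZ)))))
  [9] S^6(Z)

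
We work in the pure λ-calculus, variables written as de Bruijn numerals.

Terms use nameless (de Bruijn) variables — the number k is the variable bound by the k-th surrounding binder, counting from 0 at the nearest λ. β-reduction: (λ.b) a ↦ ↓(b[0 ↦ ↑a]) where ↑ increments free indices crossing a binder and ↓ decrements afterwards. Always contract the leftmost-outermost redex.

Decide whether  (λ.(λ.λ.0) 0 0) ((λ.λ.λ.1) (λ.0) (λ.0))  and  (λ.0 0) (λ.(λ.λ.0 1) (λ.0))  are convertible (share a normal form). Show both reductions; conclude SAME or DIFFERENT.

Term A:
  start: (λ.(λ.λ.0) 0 0) ((λ.λ.λ.1) (λ.0) (λ.0))
  →1  (λ.λ.0) ((λ.λ.λ.1) (λ.0) (λ.0)) ((λ.λ.λ.1) (λ.0) (λ.0))
  →2  (λ.0) ((λ.λ.λ.1) (λ.0) (λ.0))
  →3  (λ.λ.λ.1) (λ.0) (λ.0)
  →4  (λ.λ.1) (λ.0)
  →5  λ.λ.0

Term B:
  start: (λ.0 0) (λ.(λ.λ.0 1) (λ.0))
  →1  (λ.(λ.λ.0 1) (λ.0)) (λ.(λ.λ.0 1) (λ.0))
  →2  (λ.λ.0 1) (λ.0)
  →3  λ.0 (λ.0)

Answer: DIFFERENT — A ⇓ λ.λ.0, B ⇓ λ.0 (λ.0)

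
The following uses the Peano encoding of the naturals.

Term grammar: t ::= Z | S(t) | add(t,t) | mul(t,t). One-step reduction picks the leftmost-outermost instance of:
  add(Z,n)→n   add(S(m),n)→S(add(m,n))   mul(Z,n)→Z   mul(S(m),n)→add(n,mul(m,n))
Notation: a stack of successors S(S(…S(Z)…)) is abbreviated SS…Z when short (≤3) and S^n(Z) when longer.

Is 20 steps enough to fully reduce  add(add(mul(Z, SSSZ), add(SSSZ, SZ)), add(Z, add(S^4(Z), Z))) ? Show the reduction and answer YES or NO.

  start: add(add(mul(Z, SSSZ), add(SSSZ, SZ)), add(Z, add(S^4(Z), Z)))
  [1] add(add(Z, add(SSSZ, SZ)), add(Z, add(S^4(Z), Z)))
  [2] add(add(SSSZ, SZ), add(Z, add(S^4(Z), Z)))
  [3] add(S(add(SSZ, SZ)), add(Z, add(S^4(Z), Z)))
  [4] S(add(add(SSZ, SZ), add(Z, add(S^4(Z), Z))))
  [5] S(add(S(add(SZ, SZ)), add(Z, add(S^4(Z), Z))))
  [6] S(S(add(add(SZ, SZ), add(Z, add(S^4(Z), Z)))))
  [7] S(S(add(S(add(Z, SZ)), add(Z, add(S^4(Z), Z)))))
  [8] S(S(S(add(add(Z, SZ), add(Z, add(S^4(Z), Z))))))
  [9] S(S(S(add(SZ, add(Z, add(S^4(Z), Z))))))
  [10] S(S(S(S(add(Z, add(Z, add(S^4(Z), Z)))))))
  [11] S(S(S(S(add(Z, add(S^4(Z), Z))))))
  [12] S(S(S(S(add(S^4(Z), Z)))))
  [13] S(S(S(S(S(add(SSSZ, Z))))))
  [14] S(S(S(S(S(S(add(SSZ, Z)))))))
  [15] S(S(S(S(S(S(S(add(SZ, Z))))))))
  [16] S(S(S(S(S(S(S(S(add(Z, Z)))))))))
  [17] S^8(Z)

Answer: YES — reaches normal form S^8(Z) in 17 ≤ 20 steps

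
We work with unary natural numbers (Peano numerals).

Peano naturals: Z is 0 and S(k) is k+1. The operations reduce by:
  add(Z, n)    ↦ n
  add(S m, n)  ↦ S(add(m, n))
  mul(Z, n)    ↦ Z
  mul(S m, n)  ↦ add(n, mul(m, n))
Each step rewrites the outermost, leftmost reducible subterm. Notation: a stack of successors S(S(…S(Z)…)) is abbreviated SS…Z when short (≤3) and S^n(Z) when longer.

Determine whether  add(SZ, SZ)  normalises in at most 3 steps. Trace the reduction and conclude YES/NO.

  start: add(SZ, SZ)
  [1] S(add(Z, SZ))
  [2] SSZ

Answer: YES — reaches normal form SSZ in 2 ≤ 3 steps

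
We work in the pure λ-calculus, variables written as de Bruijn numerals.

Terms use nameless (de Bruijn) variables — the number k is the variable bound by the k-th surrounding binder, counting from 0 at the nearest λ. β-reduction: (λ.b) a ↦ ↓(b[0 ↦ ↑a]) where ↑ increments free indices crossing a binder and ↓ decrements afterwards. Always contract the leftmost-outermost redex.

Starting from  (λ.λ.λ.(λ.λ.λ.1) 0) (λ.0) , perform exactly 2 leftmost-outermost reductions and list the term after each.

  start: (λ.λ.λ.(λ.λ.λ.1) 0) (λ.0)
  →1  λ.λ.(λ.λ.λ.1) 0
  →2  λ.λ.λ.λ.1

Answer: after 2 steps: λ.λ.λ.λ.1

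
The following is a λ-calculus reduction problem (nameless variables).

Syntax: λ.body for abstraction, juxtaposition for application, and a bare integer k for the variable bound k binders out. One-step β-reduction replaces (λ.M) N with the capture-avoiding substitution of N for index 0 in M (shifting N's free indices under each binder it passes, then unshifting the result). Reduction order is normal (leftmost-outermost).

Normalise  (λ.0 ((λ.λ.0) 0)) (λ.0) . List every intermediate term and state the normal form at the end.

Answer: normal form = λ.0  (in 3 steps)

Derivation:
  start: (λ.0 ((λ.λ.0) 0)) (λ.0)
  →1  (λ.0) ((λ.λ.0) (λ.0))
  →2  (λ.λ.0) (λ.0)
  →3  λ.0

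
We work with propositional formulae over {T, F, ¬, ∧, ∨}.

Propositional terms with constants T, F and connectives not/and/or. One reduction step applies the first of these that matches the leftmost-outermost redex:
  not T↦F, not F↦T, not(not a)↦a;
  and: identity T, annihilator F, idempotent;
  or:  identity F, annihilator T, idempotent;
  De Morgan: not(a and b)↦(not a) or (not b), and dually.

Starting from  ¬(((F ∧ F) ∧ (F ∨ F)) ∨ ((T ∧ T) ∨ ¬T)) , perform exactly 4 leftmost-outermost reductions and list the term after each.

  start: ¬(((F ∧ F) ∧ (F ∨ F)) ∨ ((T ∧ T) ∨ ¬T))
  step 1: ¬((F ∧ F) ∧ (F ∨ F)) ∧ ¬((T ∧ T) ∨ ¬T)
  step 2: (¬(F ∧ F) ∨ ¬(F ∨ F)) ∧ ¬((T ∧ T) ∨ ¬T)
  step 3: ((¬F ∨ ¬F) ∨ ¬(F ∨ F)) ∧ ¬((T ∧ T) ∨ ¬T)
  step 4: (¬F ∨ ¬(F ∨ F)) ∧ ¬((T ∧ T) ∨ ¬T)

Answer: after 4 steps: (¬F ∨ ¬(F ∨ F)) ∧ ¬((T ∧ T) ∨ ¬T)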